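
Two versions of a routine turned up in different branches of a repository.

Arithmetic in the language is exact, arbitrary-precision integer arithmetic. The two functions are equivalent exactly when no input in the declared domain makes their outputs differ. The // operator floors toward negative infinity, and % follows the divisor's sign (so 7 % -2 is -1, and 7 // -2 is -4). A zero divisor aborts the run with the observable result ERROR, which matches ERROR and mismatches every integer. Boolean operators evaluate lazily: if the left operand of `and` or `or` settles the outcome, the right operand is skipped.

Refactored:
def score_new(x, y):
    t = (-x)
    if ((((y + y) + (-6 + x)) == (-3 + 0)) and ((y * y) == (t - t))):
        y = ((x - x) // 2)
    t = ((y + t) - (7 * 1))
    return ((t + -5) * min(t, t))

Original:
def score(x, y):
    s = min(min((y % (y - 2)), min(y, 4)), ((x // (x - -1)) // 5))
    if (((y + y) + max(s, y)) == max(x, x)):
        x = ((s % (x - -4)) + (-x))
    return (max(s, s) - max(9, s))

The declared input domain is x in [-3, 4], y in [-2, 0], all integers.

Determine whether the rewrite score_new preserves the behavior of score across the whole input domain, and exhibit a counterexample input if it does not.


There is a counterexample at x=-3, y=-2: -11 on one side, 66 on the other.
score: s := -2 | (((y + y) + max(s, y)) == max(x, x)): false | result -11
score_new: t := 3 | ((((y + y) + (-6 + x)) == (-3 + 0)) and ((y * y) == (t - t))): false | t := -6 | result 66
verdict: not equivalent; witness: x=-3, y=-2


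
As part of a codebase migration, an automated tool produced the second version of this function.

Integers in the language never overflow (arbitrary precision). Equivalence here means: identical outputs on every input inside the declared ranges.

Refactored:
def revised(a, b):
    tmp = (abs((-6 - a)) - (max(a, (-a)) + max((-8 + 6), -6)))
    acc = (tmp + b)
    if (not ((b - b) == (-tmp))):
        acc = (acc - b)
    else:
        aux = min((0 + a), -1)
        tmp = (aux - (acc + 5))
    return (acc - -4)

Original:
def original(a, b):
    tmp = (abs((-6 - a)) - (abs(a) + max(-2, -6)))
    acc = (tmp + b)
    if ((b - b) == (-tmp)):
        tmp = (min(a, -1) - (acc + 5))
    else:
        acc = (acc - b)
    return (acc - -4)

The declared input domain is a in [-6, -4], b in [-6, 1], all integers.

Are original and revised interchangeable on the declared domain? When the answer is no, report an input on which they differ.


Side by side, the visible changes include: min/max/abs usage differs, plus statement counts differ, plus constant usage differs, plus arithmetic usage differs, plus local variable names differ, plus boolean connective usage differs.
Spot check at a=-6, b=0 — original: tmp := -4 | acc := -4 | ((b - b) == (-tmp)): false | acc := -4 | result 0. revised: tmp := -4 | acc := -4 | (not ((b - b) == (-tmp))): true | acc := -4 | result 0. Both give 0.
Checked all 24 inputs in the declared domain: the outputs agree on every one.
verdict: equivalent


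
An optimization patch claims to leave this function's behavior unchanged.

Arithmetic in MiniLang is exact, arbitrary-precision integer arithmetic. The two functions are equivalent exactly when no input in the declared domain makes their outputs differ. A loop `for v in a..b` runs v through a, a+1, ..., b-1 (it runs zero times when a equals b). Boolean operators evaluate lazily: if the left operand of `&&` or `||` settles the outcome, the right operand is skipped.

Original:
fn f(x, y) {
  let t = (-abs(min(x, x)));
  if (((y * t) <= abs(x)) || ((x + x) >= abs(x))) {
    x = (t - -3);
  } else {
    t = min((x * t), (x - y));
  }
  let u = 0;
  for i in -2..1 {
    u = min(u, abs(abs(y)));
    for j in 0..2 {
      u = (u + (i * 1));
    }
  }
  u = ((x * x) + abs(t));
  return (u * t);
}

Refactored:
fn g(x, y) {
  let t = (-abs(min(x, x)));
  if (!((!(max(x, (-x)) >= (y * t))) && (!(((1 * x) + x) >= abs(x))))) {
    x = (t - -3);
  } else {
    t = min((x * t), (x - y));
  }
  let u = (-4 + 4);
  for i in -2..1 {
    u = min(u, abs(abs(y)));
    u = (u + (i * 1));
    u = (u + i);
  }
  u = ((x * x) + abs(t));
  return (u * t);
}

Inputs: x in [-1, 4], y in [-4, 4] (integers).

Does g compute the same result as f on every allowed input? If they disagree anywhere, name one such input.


The two versions differ — the changes include boolean connective usage differs, plus constant usage differs, plus min/max/abs usage differs, plus loop structure differs, plus local variable names differ, plus arithmetic usage differs, plus comparison usage differs.
Tracing x=0, y=4: f: t becomes 0; next (((y * t) <= abs(x)) || ((x + x) >= abs(x))) evaluates to true; next x becomes 3; next u becomes 0; next at i=-2:; next u becomes 0; next at j=0:; next u becomes -2; next at j=1:; next u becomes -4; next at i=-1:; next u becomes -4; next at j=0:; next u becomes -5; next at j=1:; next u becomes -6; next at i=0:; next u becomes -6; next at j=0:; next u becomes -6; next at j=1:; next u becomes -6; next u becomes 9; next final value 0 | g: t becomes 0; next (!((!(max(x, (-x)) >= (y * t))) && (!(((1 * x) + x) >= abs(x))))) evaluates to true; next x becomes 3; next u becomes 0; next at i=-2:; next u becomes 0; next u becomes -2; next u becomes -4; next at i=-1:; next u becomes -4; next u becomes -5; next u becomes -6; next at i=0:; next u becomes -6; next u becomes -6; next u becomes -6; next u becomes 9; next final value 0 — matching result 0.
Across all 54 domain points the two functions coincide.
verdict: equivalent


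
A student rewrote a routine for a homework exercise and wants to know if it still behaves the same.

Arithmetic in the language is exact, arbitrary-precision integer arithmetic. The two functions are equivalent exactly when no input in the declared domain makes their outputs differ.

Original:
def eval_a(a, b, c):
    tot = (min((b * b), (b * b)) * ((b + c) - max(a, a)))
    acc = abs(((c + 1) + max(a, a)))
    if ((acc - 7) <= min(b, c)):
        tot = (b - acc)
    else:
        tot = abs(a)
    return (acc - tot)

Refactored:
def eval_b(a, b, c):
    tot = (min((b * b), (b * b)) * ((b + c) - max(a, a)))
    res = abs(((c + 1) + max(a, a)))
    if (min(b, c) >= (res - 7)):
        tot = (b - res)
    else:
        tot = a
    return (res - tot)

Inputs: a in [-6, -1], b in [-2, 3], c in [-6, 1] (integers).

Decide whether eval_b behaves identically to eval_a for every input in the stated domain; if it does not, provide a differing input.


Not equivalent: a=-6, b=-2, c=-6 separates them (5 vs 17).
eval_a: tot = -8; acc = 11; ((acc - 7) <= min(b, c)) -> false; tot = 6; return 5
eval_b: tot = -8; res = 11; (min(b, c) >= (res - 7)) -> false; tot = -6; return 17
verdict: not equivalent; witness: a=-6, b=-2, c=-6


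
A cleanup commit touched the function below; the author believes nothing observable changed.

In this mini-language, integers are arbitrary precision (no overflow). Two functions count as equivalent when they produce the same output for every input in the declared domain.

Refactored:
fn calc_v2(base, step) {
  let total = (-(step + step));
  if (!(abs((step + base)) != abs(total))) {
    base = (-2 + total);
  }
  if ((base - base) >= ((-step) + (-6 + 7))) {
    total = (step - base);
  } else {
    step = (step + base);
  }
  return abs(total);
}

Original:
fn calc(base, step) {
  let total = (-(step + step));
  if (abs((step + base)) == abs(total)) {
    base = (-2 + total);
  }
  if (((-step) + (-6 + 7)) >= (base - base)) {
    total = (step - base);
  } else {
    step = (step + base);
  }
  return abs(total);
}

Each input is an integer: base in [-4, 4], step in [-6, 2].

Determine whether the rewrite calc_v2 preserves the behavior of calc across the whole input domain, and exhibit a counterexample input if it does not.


Not equivalent: base=-4, step=-6 separates them (2 vs 12).
calc: total := 12 | (abs((step + base)) == abs(total)): false | (((-step) + (-6 + 7)) >= (base - base)): true | total := -2 | result 2
calc_v2: total := 12 | (!(abs((step + base)) != abs(total))): false | ((base - base) >= ((-step) + (-6 + 7))): false | step := -10 | result 12
verdict: not equivalent; witness: base=-4, step=-6


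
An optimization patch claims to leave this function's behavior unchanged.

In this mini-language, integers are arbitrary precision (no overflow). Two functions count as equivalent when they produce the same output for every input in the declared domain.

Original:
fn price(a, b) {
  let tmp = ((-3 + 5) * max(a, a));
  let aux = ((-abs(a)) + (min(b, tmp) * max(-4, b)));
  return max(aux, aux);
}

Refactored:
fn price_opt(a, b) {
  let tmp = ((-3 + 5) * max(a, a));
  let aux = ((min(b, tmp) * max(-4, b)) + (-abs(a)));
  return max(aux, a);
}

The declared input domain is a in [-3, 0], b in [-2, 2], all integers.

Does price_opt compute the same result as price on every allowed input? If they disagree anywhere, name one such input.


There is a counterexample at a=-3, b=1: -9 on one side, -3 on the other.
price: tmp = -6; aux = -9; return -9
price_opt: tmp = -6; aux = -9; return -3
verdict: not equivalent; witness: a=-3, b=1


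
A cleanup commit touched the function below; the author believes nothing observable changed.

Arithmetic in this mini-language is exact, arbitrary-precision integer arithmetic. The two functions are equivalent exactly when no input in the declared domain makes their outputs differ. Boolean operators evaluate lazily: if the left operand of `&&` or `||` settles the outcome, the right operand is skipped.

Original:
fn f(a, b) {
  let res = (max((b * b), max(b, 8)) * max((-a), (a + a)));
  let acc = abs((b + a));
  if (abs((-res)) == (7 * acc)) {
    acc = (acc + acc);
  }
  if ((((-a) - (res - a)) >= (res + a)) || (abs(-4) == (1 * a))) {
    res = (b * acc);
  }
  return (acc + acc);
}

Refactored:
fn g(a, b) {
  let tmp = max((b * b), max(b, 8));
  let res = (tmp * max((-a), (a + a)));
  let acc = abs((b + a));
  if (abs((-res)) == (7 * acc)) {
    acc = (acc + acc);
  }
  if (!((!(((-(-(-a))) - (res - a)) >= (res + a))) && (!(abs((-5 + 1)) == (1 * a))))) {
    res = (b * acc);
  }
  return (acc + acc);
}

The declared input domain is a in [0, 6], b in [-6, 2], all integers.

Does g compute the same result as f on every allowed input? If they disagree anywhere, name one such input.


Side by side, the visible changes include: arithmetic usage differs; and local variable names differ; and constant usage differs; and boolean connective usage differs; and statement counts differ.
As a probe, take a=6, b=-2: f runs res = 96; acc = 4; (abs((-res)) == (7 * acc)) -> false; ((((-a) - (res - a)) >= (res + a)) || (abs(-4) == (1 * a))) -> false; return 8; g runs tmp = 8; res = 96; acc = 4; (abs((-res)) == (7 * acc)) -> false; (!((!(((-(-(-a))) - (res - a)) >= (res + a))) && (!(abs((-5 + 1)) == (1 * a))))) -> false; return 8; both end at 8.
Checked all 63 inputs in the declared domain: the outputs agree on every one.
verdict: equivalent


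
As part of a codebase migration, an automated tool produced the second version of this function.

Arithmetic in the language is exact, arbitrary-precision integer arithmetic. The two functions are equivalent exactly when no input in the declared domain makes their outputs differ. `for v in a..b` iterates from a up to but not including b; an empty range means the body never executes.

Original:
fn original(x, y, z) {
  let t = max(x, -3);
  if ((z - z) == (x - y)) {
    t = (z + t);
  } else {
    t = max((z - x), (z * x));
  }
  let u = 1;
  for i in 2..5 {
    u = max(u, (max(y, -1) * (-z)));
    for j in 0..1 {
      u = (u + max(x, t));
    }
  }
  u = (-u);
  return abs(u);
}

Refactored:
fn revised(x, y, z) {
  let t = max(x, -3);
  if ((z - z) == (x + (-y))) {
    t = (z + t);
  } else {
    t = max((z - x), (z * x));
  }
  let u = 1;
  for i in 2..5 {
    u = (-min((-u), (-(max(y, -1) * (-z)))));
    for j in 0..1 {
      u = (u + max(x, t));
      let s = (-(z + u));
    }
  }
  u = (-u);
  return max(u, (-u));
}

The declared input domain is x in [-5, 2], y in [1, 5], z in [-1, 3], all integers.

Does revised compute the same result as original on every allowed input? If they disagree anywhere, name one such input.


The two are interchangeable: arithmetic usage differs; statement counts differ; local variable names differ; min/max/abs usage differs, and every declared input agrees.
Spot check at x=2, y=3, z=-1 — original: t = 2; ((z - z) == (x - y)) -> false; t = -2; u = 1; [i=2]; u = 3; [j=0]; u = 5; [i=3]; u = 5; [j=0]; u = 7; [i=4]; u = 7; [j=0]; u = 9; u = -9; return 9. revised: t = 2; ((z - z) == (x + (-y))) -> false; t = -2; u = 1; [i=2]; u = 3; [j=0]; u = 5; s = -4; [i=3]; u = 5; [j=0]; u = 7; s = -6; [i=4]; u = 7; [j=0]; u = 9; s = -8; u = -9; return 9. Both give 9.
Across all 200 domain points the two functions coincide.
verdict: equivalent


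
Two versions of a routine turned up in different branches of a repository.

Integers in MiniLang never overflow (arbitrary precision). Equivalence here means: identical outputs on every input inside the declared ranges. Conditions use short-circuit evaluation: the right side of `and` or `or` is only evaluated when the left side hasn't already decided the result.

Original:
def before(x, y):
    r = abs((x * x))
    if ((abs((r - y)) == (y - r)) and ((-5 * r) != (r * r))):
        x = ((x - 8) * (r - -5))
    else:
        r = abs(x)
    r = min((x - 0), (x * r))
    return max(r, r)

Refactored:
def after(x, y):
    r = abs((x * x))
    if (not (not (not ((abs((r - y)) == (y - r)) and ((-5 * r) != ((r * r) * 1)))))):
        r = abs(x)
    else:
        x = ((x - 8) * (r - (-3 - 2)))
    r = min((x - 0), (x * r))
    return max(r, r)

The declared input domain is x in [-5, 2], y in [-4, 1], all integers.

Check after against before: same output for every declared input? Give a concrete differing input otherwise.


Side by side, the visible changes include: boolean connective usage differs; also constant usage differs; also arithmetic usage differs.
One worked example (x=-5, y=-2) — before: r = 25; ((abs((r - y)) == (y - r)) and ((-5 * r) != (r * r))) -> false; r = 5; r = -25; return -25; after: r = 25; (not (not (not ((abs((r - y)) == (y - r)) and ((-5 * r) != ((r * r) * 1)))))) -> true; r = 5; r = -25; return -25; agreement on -25.
An exhaustive pass over the 48 declared inputs shows identical outputs.
verdict: equivalent


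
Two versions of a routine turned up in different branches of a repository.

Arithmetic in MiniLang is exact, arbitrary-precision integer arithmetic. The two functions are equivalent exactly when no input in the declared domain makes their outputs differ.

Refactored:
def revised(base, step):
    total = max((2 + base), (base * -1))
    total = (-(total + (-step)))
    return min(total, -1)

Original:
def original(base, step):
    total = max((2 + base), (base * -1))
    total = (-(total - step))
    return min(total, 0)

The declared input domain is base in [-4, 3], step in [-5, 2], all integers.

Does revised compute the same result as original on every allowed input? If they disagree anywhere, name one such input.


Take base=-2, step=2.
original: total = 2; total = 0; return 0
revised: total = 2; total = 0; return -1
0 vs -1 — the two versions disagree here.
verdict: not equivalent; witness: base=-2, step=2


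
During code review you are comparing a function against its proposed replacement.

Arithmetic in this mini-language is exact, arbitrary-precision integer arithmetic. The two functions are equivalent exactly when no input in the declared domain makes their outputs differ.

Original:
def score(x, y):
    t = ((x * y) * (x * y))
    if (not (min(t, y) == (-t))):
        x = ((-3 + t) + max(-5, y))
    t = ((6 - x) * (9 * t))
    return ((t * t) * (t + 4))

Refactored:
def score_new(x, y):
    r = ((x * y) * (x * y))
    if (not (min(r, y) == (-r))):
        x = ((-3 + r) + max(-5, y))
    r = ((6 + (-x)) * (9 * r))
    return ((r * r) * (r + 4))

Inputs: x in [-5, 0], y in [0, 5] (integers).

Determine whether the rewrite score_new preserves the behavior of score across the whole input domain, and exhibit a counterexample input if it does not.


Although local variable names differ; also arithmetic usage differs, 36/36 inputs agree.
verdict: equivalent


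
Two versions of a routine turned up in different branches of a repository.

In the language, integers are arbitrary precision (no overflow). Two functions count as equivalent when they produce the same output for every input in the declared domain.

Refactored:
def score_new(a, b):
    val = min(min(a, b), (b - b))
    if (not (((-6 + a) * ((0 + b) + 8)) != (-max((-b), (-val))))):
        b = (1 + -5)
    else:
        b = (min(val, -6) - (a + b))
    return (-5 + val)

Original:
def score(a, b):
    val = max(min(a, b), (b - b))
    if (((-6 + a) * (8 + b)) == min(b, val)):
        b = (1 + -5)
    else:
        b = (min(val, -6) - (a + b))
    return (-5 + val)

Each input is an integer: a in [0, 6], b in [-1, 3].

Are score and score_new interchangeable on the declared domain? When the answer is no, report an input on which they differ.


Take a=0, b=-1.
score: val := 0 | (((-6 + a) * (8 + b)) == min(b, val)): false | b := -5 | result -5
score_new: val := -1 | (not (((-6 + a) * ((0 + b) + 8)) != (-max((-b), (-val))))): false | b := -5 | result -6
-5 against -6: the behavior changed.
verdict: not equivalent; witness: a=0, b=-1


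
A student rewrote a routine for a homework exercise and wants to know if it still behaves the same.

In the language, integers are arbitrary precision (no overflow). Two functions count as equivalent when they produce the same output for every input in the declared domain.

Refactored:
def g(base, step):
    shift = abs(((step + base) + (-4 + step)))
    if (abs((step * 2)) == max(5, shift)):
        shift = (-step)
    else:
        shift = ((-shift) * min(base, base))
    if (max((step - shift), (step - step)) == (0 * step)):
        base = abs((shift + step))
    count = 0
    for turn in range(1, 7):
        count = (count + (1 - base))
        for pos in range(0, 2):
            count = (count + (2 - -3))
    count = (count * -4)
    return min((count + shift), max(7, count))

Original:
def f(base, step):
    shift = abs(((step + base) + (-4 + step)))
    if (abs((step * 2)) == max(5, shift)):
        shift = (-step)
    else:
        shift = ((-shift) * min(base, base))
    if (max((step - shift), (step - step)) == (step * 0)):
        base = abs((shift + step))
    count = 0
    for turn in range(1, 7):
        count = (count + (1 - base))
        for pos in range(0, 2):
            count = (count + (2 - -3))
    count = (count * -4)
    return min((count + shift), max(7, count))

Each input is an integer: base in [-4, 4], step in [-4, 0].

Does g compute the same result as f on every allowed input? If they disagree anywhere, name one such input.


This is a faithful refactor — same computation, different form, but the computed results match everywhere.
Spot check at base=-3, step=-3 — f: shift = 13; (abs((step * 2)) == max(5, shift)) -> false; shift = 39; (max((step - shift), (step - step)) == (step * 0)) -> true; base = 36; count = 0; [turn=1]; count = -35; [pos=0]; count = -30; [pos=1]; count = -25; [turn=2]; count = -60; [pos=0]; count = -55; [pos=1]; count = -50; [turn=3]; count = -85; [pos=0]; count = -80; [pos=1]; count = -75; [turn=4]; count = -110; [pos=0]; count = -105; [pos=1]; count = -100; [turn=5]; count = -135; [pos=0]; count = -130; [pos=1]; count = -125; [turn=6]; count = -160; [pos=0]; count = -155; [pos=1]; count = -150; count = 600; return 600. g: shift = 13; (abs((step * 2)) == max(5, shift)) -> false; shift = 39; (max((step - shift), (step - step)) == (0 * step)) -> true; base = 36; count = 0; [turn=1]; count = -35; [pos=0]; count = -30; [pos=1]; count = -25; [turn=2]; count = -60; [pos=0]; count = -55; [pos=1]; count = -50; [turn=3]; count = -85; [pos=0]; count = -80; [pos=1]; count = -75; [turn=4]; count = -110; [pos=0]; count = -105; [pos=1]; count = -100; [turn=5]; count = -135; [pos=0]; count = -130; [pos=1]; count = -125; [turn=6]; count = -160; [pos=0]; count = -155; [pos=1]; count = -150; count = 600; return 600. Both give 600.
Sweeping the whole domain (45 inputs) finds no disagreement.
verdict: equivalent


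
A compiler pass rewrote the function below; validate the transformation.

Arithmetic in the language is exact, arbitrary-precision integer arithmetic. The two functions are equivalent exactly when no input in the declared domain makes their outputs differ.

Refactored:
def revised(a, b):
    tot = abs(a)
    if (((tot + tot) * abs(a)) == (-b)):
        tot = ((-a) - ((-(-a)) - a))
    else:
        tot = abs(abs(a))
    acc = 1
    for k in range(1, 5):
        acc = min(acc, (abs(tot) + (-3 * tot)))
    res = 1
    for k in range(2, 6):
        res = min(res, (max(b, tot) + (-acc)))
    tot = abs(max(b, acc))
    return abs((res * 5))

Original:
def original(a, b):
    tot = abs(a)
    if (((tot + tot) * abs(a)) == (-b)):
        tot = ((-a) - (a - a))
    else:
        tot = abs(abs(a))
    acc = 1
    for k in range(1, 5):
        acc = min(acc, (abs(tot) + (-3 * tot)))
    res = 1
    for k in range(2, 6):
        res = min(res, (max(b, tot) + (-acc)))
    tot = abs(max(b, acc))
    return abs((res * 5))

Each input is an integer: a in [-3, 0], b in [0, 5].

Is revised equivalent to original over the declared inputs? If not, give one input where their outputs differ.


Although same computation, different form, 24/24 inputs agree.
verdict: equivalent


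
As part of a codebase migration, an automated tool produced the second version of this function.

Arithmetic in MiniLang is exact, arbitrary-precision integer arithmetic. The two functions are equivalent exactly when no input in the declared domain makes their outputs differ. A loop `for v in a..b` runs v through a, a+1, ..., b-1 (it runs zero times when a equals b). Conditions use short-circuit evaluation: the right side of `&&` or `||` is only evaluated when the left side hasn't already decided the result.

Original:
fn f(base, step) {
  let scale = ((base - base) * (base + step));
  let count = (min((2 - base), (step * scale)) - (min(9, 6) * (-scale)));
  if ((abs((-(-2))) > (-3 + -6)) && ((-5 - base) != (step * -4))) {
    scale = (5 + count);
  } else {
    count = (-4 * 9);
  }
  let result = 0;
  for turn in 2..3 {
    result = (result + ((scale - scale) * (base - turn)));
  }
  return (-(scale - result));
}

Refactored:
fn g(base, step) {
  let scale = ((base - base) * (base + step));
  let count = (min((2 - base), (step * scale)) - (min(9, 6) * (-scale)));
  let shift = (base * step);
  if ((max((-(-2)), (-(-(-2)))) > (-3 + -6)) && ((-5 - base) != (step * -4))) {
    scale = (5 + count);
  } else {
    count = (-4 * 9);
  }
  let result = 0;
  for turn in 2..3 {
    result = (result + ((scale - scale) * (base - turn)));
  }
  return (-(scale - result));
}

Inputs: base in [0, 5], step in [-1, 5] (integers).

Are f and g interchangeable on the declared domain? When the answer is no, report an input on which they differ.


Differences: local variable names differ; arithmetic usage differs; constant usage differs; min/max/abs usage differs; statement counts differ — yet all 42 inputs agree.
verdict: equivalent


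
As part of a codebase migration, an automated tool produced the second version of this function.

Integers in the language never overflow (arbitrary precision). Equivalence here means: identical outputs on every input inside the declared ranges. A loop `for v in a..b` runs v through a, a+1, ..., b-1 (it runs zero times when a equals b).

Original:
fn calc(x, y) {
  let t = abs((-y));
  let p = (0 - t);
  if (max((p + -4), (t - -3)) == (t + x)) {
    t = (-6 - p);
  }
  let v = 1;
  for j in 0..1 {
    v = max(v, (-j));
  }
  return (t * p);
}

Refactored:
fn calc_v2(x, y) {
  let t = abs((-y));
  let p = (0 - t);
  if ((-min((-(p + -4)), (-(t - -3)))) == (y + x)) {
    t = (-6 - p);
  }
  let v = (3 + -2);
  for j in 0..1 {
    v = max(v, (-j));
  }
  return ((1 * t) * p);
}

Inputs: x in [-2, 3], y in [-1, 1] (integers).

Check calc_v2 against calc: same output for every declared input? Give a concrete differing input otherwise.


The rewrite breaks on x=3, y=-1, where the results are 5 and -1.
calc: t := 1 | p := -1 | (max((p + -4), (t - -3)) == (t + x)): true | t := -5 | v := 1 | iter j=0: | v := 1 | result 5
calc_v2: t := 1 | p := -1 | ((-min((-(p + -4)), (-(t - -3)))) == (y + x)): false | v := 1 | iter j=0: | v := 1 | result -1
verdict: not equivalent; witness: x=3, y=-1


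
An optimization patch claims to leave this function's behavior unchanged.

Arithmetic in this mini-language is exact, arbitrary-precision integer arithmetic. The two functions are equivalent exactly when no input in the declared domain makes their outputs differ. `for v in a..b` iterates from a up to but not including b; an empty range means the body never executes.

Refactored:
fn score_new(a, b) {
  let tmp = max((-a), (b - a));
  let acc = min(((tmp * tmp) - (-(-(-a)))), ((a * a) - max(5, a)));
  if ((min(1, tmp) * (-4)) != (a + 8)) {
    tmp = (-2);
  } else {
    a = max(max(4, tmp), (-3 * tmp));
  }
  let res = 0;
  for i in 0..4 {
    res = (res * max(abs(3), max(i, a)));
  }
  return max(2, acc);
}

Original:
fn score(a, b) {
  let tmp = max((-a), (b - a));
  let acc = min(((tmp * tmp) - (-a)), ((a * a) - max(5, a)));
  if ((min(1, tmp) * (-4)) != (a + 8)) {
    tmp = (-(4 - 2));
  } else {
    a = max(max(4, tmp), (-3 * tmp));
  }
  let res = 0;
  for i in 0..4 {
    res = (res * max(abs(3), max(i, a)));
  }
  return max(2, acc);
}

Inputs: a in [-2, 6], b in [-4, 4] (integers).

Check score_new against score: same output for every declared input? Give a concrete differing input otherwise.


Although constant usage differs, plus arithmetic usage differs, 81/81 inputs agree.
verdict: equivalent


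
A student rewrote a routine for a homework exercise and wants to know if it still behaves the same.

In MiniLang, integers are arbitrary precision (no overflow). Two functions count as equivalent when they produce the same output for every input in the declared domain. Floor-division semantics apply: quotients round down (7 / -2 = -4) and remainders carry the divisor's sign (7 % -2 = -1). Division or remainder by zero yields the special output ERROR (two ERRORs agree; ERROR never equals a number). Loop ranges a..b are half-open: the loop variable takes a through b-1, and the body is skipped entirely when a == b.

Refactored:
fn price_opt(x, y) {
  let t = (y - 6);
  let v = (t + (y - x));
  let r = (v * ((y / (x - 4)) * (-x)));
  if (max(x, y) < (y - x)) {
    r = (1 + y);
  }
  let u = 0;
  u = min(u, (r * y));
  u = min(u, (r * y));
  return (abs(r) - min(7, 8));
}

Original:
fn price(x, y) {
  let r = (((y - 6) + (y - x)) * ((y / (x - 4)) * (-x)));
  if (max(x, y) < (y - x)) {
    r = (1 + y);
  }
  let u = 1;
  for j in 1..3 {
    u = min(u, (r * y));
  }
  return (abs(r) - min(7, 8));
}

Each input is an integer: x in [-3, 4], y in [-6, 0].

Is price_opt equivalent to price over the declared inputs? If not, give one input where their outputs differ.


The suspicious edit (`1` became `0`) never changes the result for any input inside the declared domain; all 56 inputs agree.
verdict: equivalent


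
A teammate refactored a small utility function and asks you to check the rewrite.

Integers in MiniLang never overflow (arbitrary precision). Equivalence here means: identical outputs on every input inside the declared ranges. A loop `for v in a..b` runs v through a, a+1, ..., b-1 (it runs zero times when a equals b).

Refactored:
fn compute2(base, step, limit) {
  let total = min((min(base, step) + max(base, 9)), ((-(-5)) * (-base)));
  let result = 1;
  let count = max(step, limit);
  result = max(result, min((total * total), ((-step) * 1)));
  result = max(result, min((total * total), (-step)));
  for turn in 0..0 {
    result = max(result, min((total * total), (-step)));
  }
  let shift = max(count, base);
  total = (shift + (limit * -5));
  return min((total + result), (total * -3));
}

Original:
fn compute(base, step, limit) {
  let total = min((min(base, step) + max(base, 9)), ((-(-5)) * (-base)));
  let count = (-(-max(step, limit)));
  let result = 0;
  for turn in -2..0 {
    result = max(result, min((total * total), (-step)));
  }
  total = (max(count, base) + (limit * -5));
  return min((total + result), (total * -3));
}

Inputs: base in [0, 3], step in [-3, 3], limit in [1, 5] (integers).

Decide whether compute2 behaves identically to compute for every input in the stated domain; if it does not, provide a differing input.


Try base=0, step=-3, limit=1.
compute: total := 0 | count := 1 | result := 0 | iter turn=-2: | result := 0 | iter turn=-1: | result := 0 | total := -4 | result -4
compute2: total := 0 | result := 1 | count := 1 | result := 1 | result := 1 | loop over turn: empty range | shift := 1 | total := -4 | result -3
-4 != -3, so the rewrite changes behavior.
verdict: not equivalent; witness: base=0, step=-3, limit=1


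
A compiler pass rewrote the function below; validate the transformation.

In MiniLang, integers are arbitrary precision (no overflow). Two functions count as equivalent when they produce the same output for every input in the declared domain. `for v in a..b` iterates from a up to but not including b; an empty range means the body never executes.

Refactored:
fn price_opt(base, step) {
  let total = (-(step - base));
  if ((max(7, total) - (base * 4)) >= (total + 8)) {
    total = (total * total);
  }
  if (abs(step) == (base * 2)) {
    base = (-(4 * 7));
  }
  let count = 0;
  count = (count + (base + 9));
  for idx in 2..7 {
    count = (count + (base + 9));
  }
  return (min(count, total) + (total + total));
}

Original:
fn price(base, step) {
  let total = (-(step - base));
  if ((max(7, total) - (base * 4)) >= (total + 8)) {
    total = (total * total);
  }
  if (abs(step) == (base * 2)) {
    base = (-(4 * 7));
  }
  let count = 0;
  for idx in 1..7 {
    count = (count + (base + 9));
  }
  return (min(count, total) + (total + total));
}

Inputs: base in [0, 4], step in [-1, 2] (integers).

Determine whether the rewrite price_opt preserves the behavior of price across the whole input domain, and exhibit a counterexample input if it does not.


This is a faithful refactor — loop structure differs; statement counts differ; constant usage differs; arithmetic usage differs, but the computed results match everywhere.
Tracing base=1, step=0: price: total becomes 1; next ((max(7, total) - (base * 4)) >= (total + 8)) evaluates to false; next (abs(step) == (base * 2)) evaluates to false; next count becomes 0; next at idx=1:; next count becomes 10; next at idx=2:; next count becomes 20; next at idx=3:; next count becomes 30; next at idx=4:; next count becomes 40; next at idx=5:; next count becomes 50; next at idx=6:; next count becomes 60; next final value 3 | price_opt: total becomes 1; next ((max(7, total) - (base * 4)) >= (total + 8)) evaluates to false; next (abs(step) == (base * 2)) evaluates to false; next count becomes 0; next count becomes 10; next at idx=2:; next count becomes 20; next at idx=3:; next count becomes 30; next at idx=4:; next count becomes 40; next at idx=5:; next count becomes 50; next at idx=6:; next count becomes 60; next final value 3 — matching result 3.
Sweeping the whole domain (20 inputs) finds no disagreement.
verdict: equivalent


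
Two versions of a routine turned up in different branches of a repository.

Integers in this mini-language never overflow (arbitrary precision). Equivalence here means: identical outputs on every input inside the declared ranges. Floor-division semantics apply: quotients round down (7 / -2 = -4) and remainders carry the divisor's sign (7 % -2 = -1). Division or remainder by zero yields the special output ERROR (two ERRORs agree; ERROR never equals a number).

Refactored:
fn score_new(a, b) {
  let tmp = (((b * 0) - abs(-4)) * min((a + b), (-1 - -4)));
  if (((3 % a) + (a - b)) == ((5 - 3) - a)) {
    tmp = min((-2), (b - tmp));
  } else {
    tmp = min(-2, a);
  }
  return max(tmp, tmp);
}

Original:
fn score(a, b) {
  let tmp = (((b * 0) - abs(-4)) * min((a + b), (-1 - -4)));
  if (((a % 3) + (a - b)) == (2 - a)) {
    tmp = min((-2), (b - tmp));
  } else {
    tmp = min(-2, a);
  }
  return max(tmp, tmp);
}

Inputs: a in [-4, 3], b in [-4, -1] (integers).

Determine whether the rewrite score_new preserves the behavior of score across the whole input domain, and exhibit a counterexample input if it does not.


At a=-1, b=-4: score gives -2, score_new gives -24.
verdict: not equivalent; witness: a=-1, b=-4


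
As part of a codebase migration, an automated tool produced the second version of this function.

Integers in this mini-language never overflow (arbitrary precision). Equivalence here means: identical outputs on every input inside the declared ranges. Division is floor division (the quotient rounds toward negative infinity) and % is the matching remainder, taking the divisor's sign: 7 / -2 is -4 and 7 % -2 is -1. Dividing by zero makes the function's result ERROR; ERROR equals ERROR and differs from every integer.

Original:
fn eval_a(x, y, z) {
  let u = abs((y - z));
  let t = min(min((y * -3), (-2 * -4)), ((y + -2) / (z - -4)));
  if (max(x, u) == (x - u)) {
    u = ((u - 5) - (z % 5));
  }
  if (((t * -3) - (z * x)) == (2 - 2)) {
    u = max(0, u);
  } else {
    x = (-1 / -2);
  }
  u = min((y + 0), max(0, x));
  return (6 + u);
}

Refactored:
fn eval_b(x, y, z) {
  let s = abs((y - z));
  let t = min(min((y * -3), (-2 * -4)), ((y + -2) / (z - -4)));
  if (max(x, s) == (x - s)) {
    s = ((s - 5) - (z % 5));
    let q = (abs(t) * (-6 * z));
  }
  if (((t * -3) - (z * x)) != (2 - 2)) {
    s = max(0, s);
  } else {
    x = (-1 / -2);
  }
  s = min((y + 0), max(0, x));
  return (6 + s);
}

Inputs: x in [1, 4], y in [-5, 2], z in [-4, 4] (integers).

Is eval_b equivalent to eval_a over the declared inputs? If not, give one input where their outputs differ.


Try x=1, y=1, z=-3.
eval_a: u becomes 4; next t becomes -3; next (max(x, u) == (x - u)) evaluates to false; next (((t * -3) - (z * x)) == (2 - 2)) evaluates to false; next x becomes 0; next u becomes 0; next final value 6
eval_b: s becomes 4; next t becomes -3; next (max(x, s) == (x - s)) evaluates to false; next (((t * -3) - (z * x)) != (2 - 2)) evaluates to true; next s becomes 4; next s becomes 1; next final value 7
6 vs 7 — the two versions disagree here.
verdict: not equivalent; witness: x=1, y=1, z=-3


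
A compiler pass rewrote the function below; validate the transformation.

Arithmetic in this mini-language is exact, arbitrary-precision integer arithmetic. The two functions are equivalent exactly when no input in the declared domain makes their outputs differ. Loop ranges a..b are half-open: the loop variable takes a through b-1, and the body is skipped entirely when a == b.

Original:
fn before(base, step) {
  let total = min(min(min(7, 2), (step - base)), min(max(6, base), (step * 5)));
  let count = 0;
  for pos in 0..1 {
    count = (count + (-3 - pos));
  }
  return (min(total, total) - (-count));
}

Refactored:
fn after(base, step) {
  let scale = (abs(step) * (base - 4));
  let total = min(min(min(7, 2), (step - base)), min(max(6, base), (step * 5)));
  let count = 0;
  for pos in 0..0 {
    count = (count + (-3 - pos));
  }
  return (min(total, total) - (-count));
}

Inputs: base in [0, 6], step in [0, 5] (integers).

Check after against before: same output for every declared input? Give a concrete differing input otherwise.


These are not equivalent — on base=0, step=0 the outputs split (-3 vs 0).
before: total=0, then count=0, then (pos=0), then count=-3, then returns -3
after: scale=0, then total=0, then count=0, then the loop over pos runs zero times, then returns 0
verdict: not equivalent; witness: base=0, step=0


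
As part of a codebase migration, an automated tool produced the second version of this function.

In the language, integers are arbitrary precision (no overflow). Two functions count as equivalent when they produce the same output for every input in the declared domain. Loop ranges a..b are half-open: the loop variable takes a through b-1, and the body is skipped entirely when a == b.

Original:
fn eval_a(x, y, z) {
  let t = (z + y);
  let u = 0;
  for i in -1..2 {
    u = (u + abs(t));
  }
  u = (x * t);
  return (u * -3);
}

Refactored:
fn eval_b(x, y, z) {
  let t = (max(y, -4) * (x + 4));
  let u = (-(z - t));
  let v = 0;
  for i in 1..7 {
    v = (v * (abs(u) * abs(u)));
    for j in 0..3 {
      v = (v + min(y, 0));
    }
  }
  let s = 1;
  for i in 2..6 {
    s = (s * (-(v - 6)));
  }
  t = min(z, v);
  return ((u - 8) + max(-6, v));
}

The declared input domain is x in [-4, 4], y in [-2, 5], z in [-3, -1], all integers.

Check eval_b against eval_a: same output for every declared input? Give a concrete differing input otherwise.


Consider the input x=-4, y=-2, z=-3.
eval_a: t = -5; u = 0; [i=-1]; u = 5; [i=0]; u = 10; [i=1]; u = 15; u = 20; return -60
eval_b: t = 0; u = 3; v = 0; [i=1]; v = 0; [j=0]; v = -2; [j=1]; v = -4; [j=2]; v = -6; [i=2]; v = -54; [j=0]; v = -56; [j=1]; v = -58; [j=2]; v = -60; [i=3]; v = -540; [j=0]; v = -542; [j=1]; v = -544; [j=2]; v = -546; [i=4]; v = -4914; [j=0]; v = -4916; [j=1]; v = -4918; [j=2]; v = -4920; [i=5]; v = -44280; [j=0]; v = -44282; [j=1]; v = -44284; [j=2]; v = -44286; [i=6]; v = -398574; [j=0]; v = -398576; [j=1]; v = -398578; [j=2]; v = -398580; s = 1; [i=2]; s = 398586; [i=3]; s = 158870799396; [i=4]; s = 63323676448054056; [i=5]; s = 25239930900724073964816; t = -398580; return -11
-60 and -11 differ, so these are not the same function on this domain.
verdict: not equivalent; witness: x=-4, y=-2, z=-3


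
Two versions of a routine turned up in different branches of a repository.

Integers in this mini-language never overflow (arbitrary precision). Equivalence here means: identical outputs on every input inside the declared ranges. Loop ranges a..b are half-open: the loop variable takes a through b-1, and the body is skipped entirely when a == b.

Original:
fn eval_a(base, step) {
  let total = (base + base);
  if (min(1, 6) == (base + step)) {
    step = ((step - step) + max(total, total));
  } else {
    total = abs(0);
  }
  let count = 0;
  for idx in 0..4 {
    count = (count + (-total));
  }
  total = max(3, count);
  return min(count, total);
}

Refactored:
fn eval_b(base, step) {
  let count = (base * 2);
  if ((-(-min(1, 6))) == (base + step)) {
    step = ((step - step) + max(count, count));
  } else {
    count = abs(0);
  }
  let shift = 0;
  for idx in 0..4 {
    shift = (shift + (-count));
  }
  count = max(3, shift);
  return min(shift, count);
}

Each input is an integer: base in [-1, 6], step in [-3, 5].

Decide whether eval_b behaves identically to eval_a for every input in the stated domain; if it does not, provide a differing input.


Equivalent — the differences include local variable names differ; also arithmetic usage differs; also constant usage differs, yet no declared input distinguishes the two.
Spot check at base=2, step=4 — eval_a: total becomes 4; next (min(1, 6) == (base + step)) evaluates to false; next total becomes 0; next count becomes 0; next at idx=0:; next count becomes 0; next at idx=1:; next count becomes 0; next at idx=2:; next count becomes 0; next at idx=3:; next count becomes 0; next total becomes 3; next final value 0. eval_b: count becomes 4; next ((-(-min(1, 6))) == (base + step)) evaluates to false; next count becomes 0; next shift becomes 0; next at idx=0:; next shift becomes 0; next at idx=1:; next shift becomes 0; next at idx=2:; next shift becomes 0; next at idx=3:; next shift becomes 0; next count becomes 3; next final value 0. Both give 0.
Every one of the 72 inputs gives matching results.
verdict: equivalent


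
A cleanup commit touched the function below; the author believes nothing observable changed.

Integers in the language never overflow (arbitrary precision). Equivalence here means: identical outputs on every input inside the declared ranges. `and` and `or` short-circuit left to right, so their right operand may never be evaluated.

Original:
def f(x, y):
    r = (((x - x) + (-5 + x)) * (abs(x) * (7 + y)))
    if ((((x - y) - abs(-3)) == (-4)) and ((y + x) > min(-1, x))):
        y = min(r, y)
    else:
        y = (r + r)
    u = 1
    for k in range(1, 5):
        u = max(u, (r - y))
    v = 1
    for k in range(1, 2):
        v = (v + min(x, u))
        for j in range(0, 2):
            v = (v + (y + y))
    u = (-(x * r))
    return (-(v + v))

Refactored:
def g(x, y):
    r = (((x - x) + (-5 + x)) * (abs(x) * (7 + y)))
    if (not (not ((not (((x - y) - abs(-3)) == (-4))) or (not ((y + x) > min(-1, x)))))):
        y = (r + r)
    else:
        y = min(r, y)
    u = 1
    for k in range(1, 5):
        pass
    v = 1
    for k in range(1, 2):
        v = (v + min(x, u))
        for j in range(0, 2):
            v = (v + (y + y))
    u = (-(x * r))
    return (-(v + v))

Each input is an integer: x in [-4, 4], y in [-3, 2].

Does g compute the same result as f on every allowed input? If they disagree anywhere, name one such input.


There is a counterexample at x=2, y=-3: 378 on one side, 380 on the other.
f: r := -24 | ((((x - y) - abs(-3)) == (-4)) and ((y + x) > min(-1, x))): false | y := -48 | u := 1 | iter k=1: | u := 24 | iter k=2: | u := 24 | iter k=3: | u := 24 | iter k=4: | u := 24 | v := 1 | iter k=1: | v := 3 | iter j=0: | v := -93 | iter j=1: | v := -189 | u := 48 | result 378
g: r := -24 | (not (not ((not (((x - y) - abs(-3)) == (-4))) or (not ((y + x) > min(-1, x)))))): true | y := -48 | u := 1 | iter k=1: | iter k=2: | iter k=3: | iter k=4: | v := 1 | iter k=1: | v := 2 | iter j=0: | v := -94 | iter j=1: | v := -190 | u := 48 | result 380
verdict: not equivalent; witness: x=2, y=-3
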